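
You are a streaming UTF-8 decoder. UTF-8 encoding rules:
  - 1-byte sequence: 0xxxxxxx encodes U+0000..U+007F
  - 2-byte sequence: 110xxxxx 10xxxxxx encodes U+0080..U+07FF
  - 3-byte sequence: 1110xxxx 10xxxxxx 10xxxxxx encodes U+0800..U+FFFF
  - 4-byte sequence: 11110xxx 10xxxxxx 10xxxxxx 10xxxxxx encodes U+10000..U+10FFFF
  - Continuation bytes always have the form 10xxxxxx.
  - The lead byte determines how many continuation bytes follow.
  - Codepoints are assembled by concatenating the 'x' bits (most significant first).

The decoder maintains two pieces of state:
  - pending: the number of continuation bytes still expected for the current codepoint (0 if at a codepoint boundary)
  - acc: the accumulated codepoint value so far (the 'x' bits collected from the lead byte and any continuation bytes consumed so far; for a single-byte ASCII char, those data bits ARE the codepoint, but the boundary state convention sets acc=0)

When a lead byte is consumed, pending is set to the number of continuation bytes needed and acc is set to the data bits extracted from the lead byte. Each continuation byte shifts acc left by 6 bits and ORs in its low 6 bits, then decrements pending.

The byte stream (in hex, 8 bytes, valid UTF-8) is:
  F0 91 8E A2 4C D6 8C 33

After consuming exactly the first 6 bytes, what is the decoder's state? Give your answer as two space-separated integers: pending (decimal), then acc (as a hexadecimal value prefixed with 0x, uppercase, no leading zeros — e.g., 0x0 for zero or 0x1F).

Byte[0]=F0: 4-byte lead. pending=3, acc=0x0
Byte[1]=91: continuation. acc=(acc<<6)|0x11=0x11, pending=2
Byte[2]=8E: continuation. acc=(acc<<6)|0x0E=0x44E, pending=1
Byte[3]=A2: continuation. acc=(acc<<6)|0x22=0x113A2, pending=0
Byte[4]=4C: 1-byte. pending=0, acc=0x0
Byte[5]=D6: 2-byte lead. pending=1, acc=0x16

Answer: 1 0x16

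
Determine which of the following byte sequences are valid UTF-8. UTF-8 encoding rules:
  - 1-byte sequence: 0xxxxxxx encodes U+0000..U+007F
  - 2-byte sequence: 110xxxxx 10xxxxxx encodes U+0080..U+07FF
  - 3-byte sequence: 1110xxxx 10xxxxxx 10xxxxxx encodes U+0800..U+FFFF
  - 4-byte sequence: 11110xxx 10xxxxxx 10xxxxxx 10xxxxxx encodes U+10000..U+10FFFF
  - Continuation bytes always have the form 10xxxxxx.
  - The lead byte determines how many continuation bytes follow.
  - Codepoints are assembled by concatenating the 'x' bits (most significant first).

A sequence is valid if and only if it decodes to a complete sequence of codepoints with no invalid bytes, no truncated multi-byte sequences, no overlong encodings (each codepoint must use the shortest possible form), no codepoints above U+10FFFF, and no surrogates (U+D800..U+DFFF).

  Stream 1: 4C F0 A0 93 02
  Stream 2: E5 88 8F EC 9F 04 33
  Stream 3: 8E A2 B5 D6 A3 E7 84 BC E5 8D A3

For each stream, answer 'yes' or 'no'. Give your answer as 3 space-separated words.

Answer: no no no

Derivation:
Stream 1: error at byte offset 4. INVALID
Stream 2: error at byte offset 5. INVALID
Stream 3: error at byte offset 0. INVALID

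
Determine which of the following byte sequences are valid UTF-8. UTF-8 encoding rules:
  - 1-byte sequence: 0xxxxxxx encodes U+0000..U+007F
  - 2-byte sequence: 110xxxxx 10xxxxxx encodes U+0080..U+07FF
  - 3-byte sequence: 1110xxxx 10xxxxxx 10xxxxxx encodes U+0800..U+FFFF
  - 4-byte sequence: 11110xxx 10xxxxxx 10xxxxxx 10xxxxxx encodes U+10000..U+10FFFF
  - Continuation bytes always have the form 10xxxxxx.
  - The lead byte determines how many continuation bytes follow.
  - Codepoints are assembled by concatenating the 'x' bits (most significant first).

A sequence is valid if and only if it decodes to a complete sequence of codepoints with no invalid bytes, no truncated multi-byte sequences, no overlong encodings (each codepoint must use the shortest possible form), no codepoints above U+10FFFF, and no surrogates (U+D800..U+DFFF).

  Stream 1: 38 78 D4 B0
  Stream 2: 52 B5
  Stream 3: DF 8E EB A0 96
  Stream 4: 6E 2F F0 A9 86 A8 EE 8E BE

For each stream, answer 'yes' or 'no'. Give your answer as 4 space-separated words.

Answer: yes no yes yes

Derivation:
Stream 1: decodes cleanly. VALID
Stream 2: error at byte offset 1. INVALID
Stream 3: decodes cleanly. VALID
Stream 4: decodes cleanly. VALID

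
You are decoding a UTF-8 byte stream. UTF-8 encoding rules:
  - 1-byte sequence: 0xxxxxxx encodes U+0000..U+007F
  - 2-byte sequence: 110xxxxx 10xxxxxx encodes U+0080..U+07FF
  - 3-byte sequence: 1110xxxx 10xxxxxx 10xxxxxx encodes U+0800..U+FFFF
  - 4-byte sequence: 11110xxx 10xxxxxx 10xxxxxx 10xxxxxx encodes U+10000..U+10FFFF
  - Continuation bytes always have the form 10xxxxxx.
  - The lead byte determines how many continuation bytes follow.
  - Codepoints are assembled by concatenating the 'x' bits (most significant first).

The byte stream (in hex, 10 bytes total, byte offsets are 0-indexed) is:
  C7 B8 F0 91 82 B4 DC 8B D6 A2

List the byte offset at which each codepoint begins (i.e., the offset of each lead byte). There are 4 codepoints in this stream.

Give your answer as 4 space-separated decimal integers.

Answer: 0 2 6 8

Derivation:
Byte[0]=C7: 2-byte lead, need 1 cont bytes. acc=0x7
Byte[1]=B8: continuation. acc=(acc<<6)|0x38=0x1F8
Completed: cp=U+01F8 (starts at byte 0)
Byte[2]=F0: 4-byte lead, need 3 cont bytes. acc=0x0
Byte[3]=91: continuation. acc=(acc<<6)|0x11=0x11
Byte[4]=82: continuation. acc=(acc<<6)|0x02=0x442
Byte[5]=B4: continuation. acc=(acc<<6)|0x34=0x110B4
Completed: cp=U+110B4 (starts at byte 2)
Byte[6]=DC: 2-byte lead, need 1 cont bytes. acc=0x1C
Byte[7]=8B: continuation. acc=(acc<<6)|0x0B=0x70B
Completed: cp=U+070B (starts at byte 6)
Byte[8]=D6: 2-byte lead, need 1 cont bytes. acc=0x16
Byte[9]=A2: continuation. acc=(acc<<6)|0x22=0x5A2
Completed: cp=U+05A2 (starts at byte 8)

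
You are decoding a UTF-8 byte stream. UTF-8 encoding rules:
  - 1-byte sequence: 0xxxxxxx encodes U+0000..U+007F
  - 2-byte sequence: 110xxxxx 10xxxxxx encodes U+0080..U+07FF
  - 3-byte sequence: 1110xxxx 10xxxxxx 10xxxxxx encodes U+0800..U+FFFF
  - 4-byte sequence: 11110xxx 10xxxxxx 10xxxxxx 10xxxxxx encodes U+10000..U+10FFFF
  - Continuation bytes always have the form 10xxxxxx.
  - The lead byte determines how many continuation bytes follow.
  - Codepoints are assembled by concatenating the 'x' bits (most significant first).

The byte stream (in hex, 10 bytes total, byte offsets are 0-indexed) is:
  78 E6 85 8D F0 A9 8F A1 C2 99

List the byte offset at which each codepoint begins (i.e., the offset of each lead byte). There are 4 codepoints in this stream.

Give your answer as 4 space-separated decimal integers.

Byte[0]=78: 1-byte ASCII. cp=U+0078
Byte[1]=E6: 3-byte lead, need 2 cont bytes. acc=0x6
Byte[2]=85: continuation. acc=(acc<<6)|0x05=0x185
Byte[3]=8D: continuation. acc=(acc<<6)|0x0D=0x614D
Completed: cp=U+614D (starts at byte 1)
Byte[4]=F0: 4-byte lead, need 3 cont bytes. acc=0x0
Byte[5]=A9: continuation. acc=(acc<<6)|0x29=0x29
Byte[6]=8F: continuation. acc=(acc<<6)|0x0F=0xA4F
Byte[7]=A1: continuation. acc=(acc<<6)|0x21=0x293E1
Completed: cp=U+293E1 (starts at byte 4)
Byte[8]=C2: 2-byte lead, need 1 cont bytes. acc=0x2
Byte[9]=99: continuation. acc=(acc<<6)|0x19=0x99
Completed: cp=U+0099 (starts at byte 8)

Answer: 0 1 4 8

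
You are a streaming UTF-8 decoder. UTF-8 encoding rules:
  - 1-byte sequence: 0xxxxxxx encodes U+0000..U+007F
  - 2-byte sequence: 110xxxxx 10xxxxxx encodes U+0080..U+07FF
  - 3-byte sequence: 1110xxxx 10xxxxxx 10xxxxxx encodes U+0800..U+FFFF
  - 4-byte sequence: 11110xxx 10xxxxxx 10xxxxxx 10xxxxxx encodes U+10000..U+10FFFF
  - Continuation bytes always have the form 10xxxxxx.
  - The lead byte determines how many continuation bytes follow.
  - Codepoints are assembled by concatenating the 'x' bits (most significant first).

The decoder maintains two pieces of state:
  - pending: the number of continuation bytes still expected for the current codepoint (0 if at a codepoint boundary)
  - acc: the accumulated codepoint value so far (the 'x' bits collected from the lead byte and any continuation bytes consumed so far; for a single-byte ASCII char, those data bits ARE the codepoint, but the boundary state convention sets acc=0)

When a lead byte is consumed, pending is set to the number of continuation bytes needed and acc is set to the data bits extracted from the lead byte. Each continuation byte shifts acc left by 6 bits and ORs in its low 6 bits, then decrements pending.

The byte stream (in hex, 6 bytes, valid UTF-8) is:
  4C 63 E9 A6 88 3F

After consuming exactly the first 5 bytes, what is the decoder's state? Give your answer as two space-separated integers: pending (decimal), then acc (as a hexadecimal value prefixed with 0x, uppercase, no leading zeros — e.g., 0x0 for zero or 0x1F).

Answer: 0 0x9988

Derivation:
Byte[0]=4C: 1-byte. pending=0, acc=0x0
Byte[1]=63: 1-byte. pending=0, acc=0x0
Byte[2]=E9: 3-byte lead. pending=2, acc=0x9
Byte[3]=A6: continuation. acc=(acc<<6)|0x26=0x266, pending=1
Byte[4]=88: continuation. acc=(acc<<6)|0x08=0x9988, pending=0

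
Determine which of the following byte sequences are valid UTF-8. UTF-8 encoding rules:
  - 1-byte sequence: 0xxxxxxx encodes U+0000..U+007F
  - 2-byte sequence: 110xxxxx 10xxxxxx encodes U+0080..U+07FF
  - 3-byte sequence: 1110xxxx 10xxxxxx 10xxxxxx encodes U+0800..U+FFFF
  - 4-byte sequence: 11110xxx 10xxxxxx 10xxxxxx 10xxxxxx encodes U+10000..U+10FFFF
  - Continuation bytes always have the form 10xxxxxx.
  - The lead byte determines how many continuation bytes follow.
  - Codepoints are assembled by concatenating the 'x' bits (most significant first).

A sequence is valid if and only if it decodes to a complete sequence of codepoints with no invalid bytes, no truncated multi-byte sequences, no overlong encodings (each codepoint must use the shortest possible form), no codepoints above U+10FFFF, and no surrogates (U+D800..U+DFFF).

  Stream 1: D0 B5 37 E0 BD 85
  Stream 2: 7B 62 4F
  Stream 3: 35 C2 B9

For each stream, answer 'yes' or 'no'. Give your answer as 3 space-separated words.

Stream 1: decodes cleanly. VALID
Stream 2: decodes cleanly. VALID
Stream 3: decodes cleanly. VALID

Answer: yes yes yes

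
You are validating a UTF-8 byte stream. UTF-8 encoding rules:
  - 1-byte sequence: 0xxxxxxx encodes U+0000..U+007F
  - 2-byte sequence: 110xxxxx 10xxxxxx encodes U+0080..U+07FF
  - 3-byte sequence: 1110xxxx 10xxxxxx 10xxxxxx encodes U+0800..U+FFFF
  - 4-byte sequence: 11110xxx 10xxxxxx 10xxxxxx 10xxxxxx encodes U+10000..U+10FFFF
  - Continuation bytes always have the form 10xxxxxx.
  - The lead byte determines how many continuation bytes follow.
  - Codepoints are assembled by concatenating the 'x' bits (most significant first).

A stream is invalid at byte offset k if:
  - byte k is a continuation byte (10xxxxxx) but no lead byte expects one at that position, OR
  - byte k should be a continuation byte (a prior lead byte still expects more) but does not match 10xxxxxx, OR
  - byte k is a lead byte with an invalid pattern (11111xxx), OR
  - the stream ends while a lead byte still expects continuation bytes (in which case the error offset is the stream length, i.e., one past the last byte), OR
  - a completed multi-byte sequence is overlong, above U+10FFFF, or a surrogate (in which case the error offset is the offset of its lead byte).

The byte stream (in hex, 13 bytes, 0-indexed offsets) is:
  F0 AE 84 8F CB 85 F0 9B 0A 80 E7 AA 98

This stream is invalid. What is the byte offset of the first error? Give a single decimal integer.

Answer: 8

Derivation:
Byte[0]=F0: 4-byte lead, need 3 cont bytes. acc=0x0
Byte[1]=AE: continuation. acc=(acc<<6)|0x2E=0x2E
Byte[2]=84: continuation. acc=(acc<<6)|0x04=0xB84
Byte[3]=8F: continuation. acc=(acc<<6)|0x0F=0x2E10F
Completed: cp=U+2E10F (starts at byte 0)
Byte[4]=CB: 2-byte lead, need 1 cont bytes. acc=0xB
Byte[5]=85: continuation. acc=(acc<<6)|0x05=0x2C5
Completed: cp=U+02C5 (starts at byte 4)
Byte[6]=F0: 4-byte lead, need 3 cont bytes. acc=0x0
Byte[7]=9B: continuation. acc=(acc<<6)|0x1B=0x1B
Byte[8]=0A: expected 10xxxxxx continuation. INVALID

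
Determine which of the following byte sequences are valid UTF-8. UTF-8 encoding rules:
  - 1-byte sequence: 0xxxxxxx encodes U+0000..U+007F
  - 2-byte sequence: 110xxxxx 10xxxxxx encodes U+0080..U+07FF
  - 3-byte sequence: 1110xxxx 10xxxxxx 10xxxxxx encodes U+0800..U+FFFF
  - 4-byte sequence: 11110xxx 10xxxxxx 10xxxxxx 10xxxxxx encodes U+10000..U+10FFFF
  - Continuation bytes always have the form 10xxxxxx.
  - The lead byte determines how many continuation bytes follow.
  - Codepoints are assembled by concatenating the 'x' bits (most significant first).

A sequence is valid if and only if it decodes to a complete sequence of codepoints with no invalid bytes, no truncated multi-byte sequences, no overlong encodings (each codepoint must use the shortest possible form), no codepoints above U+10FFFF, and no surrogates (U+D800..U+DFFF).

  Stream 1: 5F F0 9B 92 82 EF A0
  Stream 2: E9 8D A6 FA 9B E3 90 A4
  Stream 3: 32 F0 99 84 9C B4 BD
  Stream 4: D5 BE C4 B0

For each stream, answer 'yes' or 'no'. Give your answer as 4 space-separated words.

Stream 1: error at byte offset 7. INVALID
Stream 2: error at byte offset 3. INVALID
Stream 3: error at byte offset 5. INVALID
Stream 4: decodes cleanly. VALID

Answer: no no no yes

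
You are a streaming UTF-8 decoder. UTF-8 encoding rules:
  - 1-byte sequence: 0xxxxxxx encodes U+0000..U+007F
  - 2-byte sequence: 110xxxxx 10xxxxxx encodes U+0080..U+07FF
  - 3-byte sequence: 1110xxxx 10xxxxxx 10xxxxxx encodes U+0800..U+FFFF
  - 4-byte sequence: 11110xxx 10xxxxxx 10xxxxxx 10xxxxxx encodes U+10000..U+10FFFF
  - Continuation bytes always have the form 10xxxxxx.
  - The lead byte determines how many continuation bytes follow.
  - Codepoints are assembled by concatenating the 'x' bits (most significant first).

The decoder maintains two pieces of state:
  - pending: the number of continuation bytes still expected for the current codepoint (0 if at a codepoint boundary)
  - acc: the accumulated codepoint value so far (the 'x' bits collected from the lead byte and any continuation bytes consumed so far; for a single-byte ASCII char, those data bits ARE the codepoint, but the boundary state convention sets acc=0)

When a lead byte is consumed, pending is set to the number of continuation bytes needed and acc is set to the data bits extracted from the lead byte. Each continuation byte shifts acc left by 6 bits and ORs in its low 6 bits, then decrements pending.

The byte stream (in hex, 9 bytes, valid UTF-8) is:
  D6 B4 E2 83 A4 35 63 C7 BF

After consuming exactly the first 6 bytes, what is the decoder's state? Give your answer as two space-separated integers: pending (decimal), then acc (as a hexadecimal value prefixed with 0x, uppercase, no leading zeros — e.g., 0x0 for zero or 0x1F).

Byte[0]=D6: 2-byte lead. pending=1, acc=0x16
Byte[1]=B4: continuation. acc=(acc<<6)|0x34=0x5B4, pending=0
Byte[2]=E2: 3-byte lead. pending=2, acc=0x2
Byte[3]=83: continuation. acc=(acc<<6)|0x03=0x83, pending=1
Byte[4]=A4: continuation. acc=(acc<<6)|0x24=0x20E4, pending=0
Byte[5]=35: 1-byte. pending=0, acc=0x0

Answer: 0 0x0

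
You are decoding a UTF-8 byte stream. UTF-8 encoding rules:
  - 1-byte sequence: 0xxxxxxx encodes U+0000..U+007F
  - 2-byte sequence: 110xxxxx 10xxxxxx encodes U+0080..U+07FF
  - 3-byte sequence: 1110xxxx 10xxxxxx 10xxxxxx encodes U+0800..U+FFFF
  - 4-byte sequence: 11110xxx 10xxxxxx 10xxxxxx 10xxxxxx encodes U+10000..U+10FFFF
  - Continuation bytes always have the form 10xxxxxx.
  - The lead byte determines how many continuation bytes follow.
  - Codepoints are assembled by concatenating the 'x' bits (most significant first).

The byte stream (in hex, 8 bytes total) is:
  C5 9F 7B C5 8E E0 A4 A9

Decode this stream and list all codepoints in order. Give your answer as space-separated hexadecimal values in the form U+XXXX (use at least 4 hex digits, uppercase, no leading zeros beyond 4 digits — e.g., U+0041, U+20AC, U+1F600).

Byte[0]=C5: 2-byte lead, need 1 cont bytes. acc=0x5
Byte[1]=9F: continuation. acc=(acc<<6)|0x1F=0x15F
Completed: cp=U+015F (starts at byte 0)
Byte[2]=7B: 1-byte ASCII. cp=U+007B
Byte[3]=C5: 2-byte lead, need 1 cont bytes. acc=0x5
Byte[4]=8E: continuation. acc=(acc<<6)|0x0E=0x14E
Completed: cp=U+014E (starts at byte 3)
Byte[5]=E0: 3-byte lead, need 2 cont bytes. acc=0x0
Byte[6]=A4: continuation. acc=(acc<<6)|0x24=0x24
Byte[7]=A9: continuation. acc=(acc<<6)|0x29=0x929
Completed: cp=U+0929 (starts at byte 5)

Answer: U+015F U+007B U+014E U+0929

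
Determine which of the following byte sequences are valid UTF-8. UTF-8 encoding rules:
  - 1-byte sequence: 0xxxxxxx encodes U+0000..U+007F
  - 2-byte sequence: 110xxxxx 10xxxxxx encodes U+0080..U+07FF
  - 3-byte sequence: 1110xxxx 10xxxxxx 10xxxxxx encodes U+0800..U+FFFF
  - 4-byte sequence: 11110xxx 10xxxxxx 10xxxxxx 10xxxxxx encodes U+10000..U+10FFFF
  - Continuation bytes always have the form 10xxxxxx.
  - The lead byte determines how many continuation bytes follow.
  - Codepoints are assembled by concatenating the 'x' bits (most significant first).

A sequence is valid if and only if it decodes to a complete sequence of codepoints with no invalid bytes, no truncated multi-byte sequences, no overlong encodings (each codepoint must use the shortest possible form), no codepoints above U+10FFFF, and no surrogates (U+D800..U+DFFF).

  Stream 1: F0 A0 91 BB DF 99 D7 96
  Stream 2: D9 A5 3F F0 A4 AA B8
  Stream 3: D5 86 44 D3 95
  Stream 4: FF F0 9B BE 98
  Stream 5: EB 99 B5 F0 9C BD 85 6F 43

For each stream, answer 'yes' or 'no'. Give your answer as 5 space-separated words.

Stream 1: decodes cleanly. VALID
Stream 2: decodes cleanly. VALID
Stream 3: decodes cleanly. VALID
Stream 4: error at byte offset 0. INVALID
Stream 5: decodes cleanly. VALID

Answer: yes yes yes no yes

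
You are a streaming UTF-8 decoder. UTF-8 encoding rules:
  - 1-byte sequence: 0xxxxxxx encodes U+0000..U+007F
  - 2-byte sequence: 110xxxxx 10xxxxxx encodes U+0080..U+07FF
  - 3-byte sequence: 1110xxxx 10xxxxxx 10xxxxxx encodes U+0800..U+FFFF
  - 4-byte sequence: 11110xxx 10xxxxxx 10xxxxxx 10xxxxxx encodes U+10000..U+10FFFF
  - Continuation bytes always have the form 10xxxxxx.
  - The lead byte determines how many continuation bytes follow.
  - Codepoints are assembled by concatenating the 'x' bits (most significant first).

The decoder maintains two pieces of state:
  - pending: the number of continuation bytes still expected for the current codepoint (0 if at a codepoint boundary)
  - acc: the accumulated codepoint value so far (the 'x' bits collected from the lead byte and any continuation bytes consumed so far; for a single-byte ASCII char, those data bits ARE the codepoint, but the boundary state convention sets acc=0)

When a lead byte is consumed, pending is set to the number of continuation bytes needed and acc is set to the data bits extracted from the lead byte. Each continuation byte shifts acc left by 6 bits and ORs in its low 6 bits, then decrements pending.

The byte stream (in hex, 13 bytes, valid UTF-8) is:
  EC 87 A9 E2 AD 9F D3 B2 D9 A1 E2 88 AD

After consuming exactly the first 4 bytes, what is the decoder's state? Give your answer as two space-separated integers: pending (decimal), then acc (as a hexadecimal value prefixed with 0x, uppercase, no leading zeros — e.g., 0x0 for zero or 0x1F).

Answer: 2 0x2

Derivation:
Byte[0]=EC: 3-byte lead. pending=2, acc=0xC
Byte[1]=87: continuation. acc=(acc<<6)|0x07=0x307, pending=1
Byte[2]=A9: continuation. acc=(acc<<6)|0x29=0xC1E9, pending=0
Byte[3]=E2: 3-byte lead. pending=2, acc=0x2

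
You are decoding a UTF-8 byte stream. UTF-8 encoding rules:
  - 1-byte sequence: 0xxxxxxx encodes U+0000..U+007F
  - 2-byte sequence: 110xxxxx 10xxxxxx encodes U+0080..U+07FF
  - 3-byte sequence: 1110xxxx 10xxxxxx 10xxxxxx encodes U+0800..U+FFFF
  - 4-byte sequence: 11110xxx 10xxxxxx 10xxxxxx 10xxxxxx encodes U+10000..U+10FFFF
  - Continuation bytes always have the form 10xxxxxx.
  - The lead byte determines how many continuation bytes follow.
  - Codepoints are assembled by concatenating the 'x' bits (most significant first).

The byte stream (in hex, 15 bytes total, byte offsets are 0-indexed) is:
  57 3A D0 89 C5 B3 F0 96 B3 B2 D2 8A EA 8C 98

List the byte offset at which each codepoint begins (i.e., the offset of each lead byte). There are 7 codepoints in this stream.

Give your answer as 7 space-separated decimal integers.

Byte[0]=57: 1-byte ASCII. cp=U+0057
Byte[1]=3A: 1-byte ASCII. cp=U+003A
Byte[2]=D0: 2-byte lead, need 1 cont bytes. acc=0x10
Byte[3]=89: continuation. acc=(acc<<6)|0x09=0x409
Completed: cp=U+0409 (starts at byte 2)
Byte[4]=C5: 2-byte lead, need 1 cont bytes. acc=0x5
Byte[5]=B3: continuation. acc=(acc<<6)|0x33=0x173
Completed: cp=U+0173 (starts at byte 4)
Byte[6]=F0: 4-byte lead, need 3 cont bytes. acc=0x0
Byte[7]=96: continuation. acc=(acc<<6)|0x16=0x16
Byte[8]=B3: continuation. acc=(acc<<6)|0x33=0x5B3
Byte[9]=B2: continuation. acc=(acc<<6)|0x32=0x16CF2
Completed: cp=U+16CF2 (starts at byte 6)
Byte[10]=D2: 2-byte lead, need 1 cont bytes. acc=0x12
Byte[11]=8A: continuation. acc=(acc<<6)|0x0A=0x48A
Completed: cp=U+048A (starts at byte 10)
Byte[12]=EA: 3-byte lead, need 2 cont bytes. acc=0xA
Byte[13]=8C: continuation. acc=(acc<<6)|0x0C=0x28C
Byte[14]=98: continuation. acc=(acc<<6)|0x18=0xA318
Completed: cp=U+A318 (starts at byte 12)

Answer: 0 1 2 4 6 10 12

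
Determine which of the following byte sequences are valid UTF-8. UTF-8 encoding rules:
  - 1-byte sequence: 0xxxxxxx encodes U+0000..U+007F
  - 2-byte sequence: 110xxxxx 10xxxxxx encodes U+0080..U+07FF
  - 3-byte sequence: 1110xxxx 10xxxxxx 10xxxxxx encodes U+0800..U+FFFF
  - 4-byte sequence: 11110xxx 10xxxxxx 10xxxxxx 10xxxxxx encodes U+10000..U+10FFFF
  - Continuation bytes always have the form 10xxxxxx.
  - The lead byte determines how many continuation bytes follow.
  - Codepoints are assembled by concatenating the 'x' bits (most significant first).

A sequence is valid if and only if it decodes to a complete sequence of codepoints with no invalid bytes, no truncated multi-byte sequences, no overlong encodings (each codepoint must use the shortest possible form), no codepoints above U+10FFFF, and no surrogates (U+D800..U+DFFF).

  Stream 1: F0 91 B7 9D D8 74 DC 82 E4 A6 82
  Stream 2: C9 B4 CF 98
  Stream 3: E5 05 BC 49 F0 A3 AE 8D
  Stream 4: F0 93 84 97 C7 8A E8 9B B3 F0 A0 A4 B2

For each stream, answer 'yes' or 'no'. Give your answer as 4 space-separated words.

Stream 1: error at byte offset 5. INVALID
Stream 2: decodes cleanly. VALID
Stream 3: error at byte offset 1. INVALID
Stream 4: decodes cleanly. VALID

Answer: no yes no yes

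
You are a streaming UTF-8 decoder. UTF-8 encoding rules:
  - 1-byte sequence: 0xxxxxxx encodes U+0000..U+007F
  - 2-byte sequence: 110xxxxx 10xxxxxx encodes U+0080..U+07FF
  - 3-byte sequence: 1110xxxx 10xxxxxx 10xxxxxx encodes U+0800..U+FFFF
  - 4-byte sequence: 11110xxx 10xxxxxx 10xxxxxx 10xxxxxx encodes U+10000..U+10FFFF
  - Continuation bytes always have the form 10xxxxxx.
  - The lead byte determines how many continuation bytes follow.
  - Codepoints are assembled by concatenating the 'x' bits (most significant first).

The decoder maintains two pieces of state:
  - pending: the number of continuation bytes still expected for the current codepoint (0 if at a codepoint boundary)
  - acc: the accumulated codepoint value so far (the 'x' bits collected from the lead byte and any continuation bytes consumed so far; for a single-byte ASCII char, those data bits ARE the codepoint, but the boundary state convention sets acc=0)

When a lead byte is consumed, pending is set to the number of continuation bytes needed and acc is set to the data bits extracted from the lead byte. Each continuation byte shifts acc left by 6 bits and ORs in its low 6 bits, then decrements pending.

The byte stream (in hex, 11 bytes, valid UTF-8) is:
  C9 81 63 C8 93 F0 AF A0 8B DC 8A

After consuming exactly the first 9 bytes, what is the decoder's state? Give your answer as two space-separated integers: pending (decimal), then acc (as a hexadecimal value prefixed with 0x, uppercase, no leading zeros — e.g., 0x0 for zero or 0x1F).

Answer: 0 0x2F80B

Derivation:
Byte[0]=C9: 2-byte lead. pending=1, acc=0x9
Byte[1]=81: continuation. acc=(acc<<6)|0x01=0x241, pending=0
Byte[2]=63: 1-byte. pending=0, acc=0x0
Byte[3]=C8: 2-byte lead. pending=1, acc=0x8
Byte[4]=93: continuation. acc=(acc<<6)|0x13=0x213, pending=0
Byte[5]=F0: 4-byte lead. pending=3, acc=0x0
Byte[6]=AF: continuation. acc=(acc<<6)|0x2F=0x2F, pending=2
Byte[7]=A0: continuation. acc=(acc<<6)|0x20=0xBE0, pending=1
Byte[8]=8B: continuation. acc=(acc<<6)|0x0B=0x2F80B, pending=0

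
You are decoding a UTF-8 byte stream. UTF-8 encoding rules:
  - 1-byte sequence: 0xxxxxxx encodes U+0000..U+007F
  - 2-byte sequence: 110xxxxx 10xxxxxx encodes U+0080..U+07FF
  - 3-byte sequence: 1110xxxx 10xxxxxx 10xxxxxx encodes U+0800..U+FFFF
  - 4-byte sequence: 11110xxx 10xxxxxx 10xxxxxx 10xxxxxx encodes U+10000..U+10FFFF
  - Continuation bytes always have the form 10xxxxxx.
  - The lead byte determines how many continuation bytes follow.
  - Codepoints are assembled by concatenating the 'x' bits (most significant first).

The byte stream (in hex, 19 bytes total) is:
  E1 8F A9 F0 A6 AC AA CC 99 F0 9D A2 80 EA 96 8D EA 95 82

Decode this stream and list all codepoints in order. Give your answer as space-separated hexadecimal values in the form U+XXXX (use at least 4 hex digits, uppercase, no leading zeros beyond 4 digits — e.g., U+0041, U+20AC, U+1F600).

Answer: U+13E9 U+26B2A U+0319 U+1D880 U+A58D U+A542

Derivation:
Byte[0]=E1: 3-byte lead, need 2 cont bytes. acc=0x1
Byte[1]=8F: continuation. acc=(acc<<6)|0x0F=0x4F
Byte[2]=A9: continuation. acc=(acc<<6)|0x29=0x13E9
Completed: cp=U+13E9 (starts at byte 0)
Byte[3]=F0: 4-byte lead, need 3 cont bytes. acc=0x0
Byte[4]=A6: continuation. acc=(acc<<6)|0x26=0x26
Byte[5]=AC: continuation. acc=(acc<<6)|0x2C=0x9AC
Byte[6]=AA: continuation. acc=(acc<<6)|0x2A=0x26B2A
Completed: cp=U+26B2A (starts at byte 3)
Byte[7]=CC: 2-byte lead, need 1 cont bytes. acc=0xC
Byte[8]=99: continuation. acc=(acc<<6)|0x19=0x319
Completed: cp=U+0319 (starts at byte 7)
Byte[9]=F0: 4-byte lead, need 3 cont bytes. acc=0x0
Byte[10]=9D: continuation. acc=(acc<<6)|0x1D=0x1D
Byte[11]=A2: continuation. acc=(acc<<6)|0x22=0x762
Byte[12]=80: continuation. acc=(acc<<6)|0x00=0x1D880
Completed: cp=U+1D880 (starts at byte 9)
Byte[13]=EA: 3-byte lead, need 2 cont bytes. acc=0xA
Byte[14]=96: continuation. acc=(acc<<6)|0x16=0x296
Byte[15]=8D: continuation. acc=(acc<<6)|0x0D=0xA58D
Completed: cp=U+A58D (starts at byte 13)
Byte[16]=EA: 3-byte lead, need 2 cont bytes. acc=0xA
Byte[17]=95: continuation. acc=(acc<<6)|0x15=0x295
Byte[18]=82: continuation. acc=(acc<<6)|0x02=0xA542
Completed: cp=U+A542 (starts at byte 16)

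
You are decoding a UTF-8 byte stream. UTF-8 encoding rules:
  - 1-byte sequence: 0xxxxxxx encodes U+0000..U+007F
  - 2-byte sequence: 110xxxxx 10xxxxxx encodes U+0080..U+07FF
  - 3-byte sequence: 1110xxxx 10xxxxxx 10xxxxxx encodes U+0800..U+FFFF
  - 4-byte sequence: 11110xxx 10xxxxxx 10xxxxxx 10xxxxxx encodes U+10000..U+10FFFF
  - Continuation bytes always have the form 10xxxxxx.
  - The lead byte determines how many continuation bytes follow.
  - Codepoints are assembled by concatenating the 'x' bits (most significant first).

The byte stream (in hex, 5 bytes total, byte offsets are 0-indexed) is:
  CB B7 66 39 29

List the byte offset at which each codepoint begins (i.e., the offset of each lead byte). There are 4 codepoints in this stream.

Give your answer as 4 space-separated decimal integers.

Answer: 0 2 3 4

Derivation:
Byte[0]=CB: 2-byte lead, need 1 cont bytes. acc=0xB
Byte[1]=B7: continuation. acc=(acc<<6)|0x37=0x2F7
Completed: cp=U+02F7 (starts at byte 0)
Byte[2]=66: 1-byte ASCII. cp=U+0066
Byte[3]=39: 1-byte ASCII. cp=U+0039
Byte[4]=29: 1-byte ASCII. cp=U+0029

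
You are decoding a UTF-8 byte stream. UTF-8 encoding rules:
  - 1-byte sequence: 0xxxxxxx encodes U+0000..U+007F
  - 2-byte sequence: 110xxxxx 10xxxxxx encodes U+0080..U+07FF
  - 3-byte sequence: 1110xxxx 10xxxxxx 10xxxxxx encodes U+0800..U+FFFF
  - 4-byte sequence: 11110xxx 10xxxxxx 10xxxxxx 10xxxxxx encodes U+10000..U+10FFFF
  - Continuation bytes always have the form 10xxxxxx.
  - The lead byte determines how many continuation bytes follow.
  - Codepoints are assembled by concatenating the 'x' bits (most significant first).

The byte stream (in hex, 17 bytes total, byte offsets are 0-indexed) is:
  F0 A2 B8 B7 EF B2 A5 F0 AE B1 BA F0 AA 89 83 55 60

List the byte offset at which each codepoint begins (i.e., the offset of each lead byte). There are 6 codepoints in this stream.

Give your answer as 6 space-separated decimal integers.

Byte[0]=F0: 4-byte lead, need 3 cont bytes. acc=0x0
Byte[1]=A2: continuation. acc=(acc<<6)|0x22=0x22
Byte[2]=B8: continuation. acc=(acc<<6)|0x38=0x8B8
Byte[3]=B7: continuation. acc=(acc<<6)|0x37=0x22E37
Completed: cp=U+22E37 (starts at byte 0)
Byte[4]=EF: 3-byte lead, need 2 cont bytes. acc=0xF
Byte[5]=B2: continuation. acc=(acc<<6)|0x32=0x3F2
Byte[6]=A5: continuation. acc=(acc<<6)|0x25=0xFCA5
Completed: cp=U+FCA5 (starts at byte 4)
Byte[7]=F0: 4-byte lead, need 3 cont bytes. acc=0x0
Byte[8]=AE: continuation. acc=(acc<<6)|0x2E=0x2E
Byte[9]=B1: continuation. acc=(acc<<6)|0x31=0xBB1
Byte[10]=BA: continuation. acc=(acc<<6)|0x3A=0x2EC7A
Completed: cp=U+2EC7A (starts at byte 7)
Byte[11]=F0: 4-byte lead, need 3 cont bytes. acc=0x0
Byte[12]=AA: continuation. acc=(acc<<6)|0x2A=0x2A
Byte[13]=89: continuation. acc=(acc<<6)|0x09=0xA89
Byte[14]=83: continuation. acc=(acc<<6)|0x03=0x2A243
Completed: cp=U+2A243 (starts at byte 11)
Byte[15]=55: 1-byte ASCII. cp=U+0055
Byte[16]=60: 1-byte ASCII. cp=U+0060

Answer: 0 4 7 11 15 16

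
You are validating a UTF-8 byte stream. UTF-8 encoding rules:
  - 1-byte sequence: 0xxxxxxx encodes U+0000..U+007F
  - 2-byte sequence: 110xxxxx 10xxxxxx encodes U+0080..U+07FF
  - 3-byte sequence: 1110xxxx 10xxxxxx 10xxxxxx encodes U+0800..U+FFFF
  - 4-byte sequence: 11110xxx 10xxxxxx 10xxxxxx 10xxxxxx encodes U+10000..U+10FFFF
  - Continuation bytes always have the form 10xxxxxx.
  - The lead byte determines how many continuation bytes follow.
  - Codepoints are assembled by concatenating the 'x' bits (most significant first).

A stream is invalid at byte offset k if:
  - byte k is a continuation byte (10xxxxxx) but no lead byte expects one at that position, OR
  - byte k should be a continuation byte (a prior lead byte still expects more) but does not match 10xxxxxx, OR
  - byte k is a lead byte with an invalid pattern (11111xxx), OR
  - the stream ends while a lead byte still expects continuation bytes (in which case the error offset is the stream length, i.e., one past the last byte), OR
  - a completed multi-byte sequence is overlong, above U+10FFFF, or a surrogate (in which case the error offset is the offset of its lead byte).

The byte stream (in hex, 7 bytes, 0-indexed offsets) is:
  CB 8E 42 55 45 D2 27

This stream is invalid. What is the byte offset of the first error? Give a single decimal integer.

Byte[0]=CB: 2-byte lead, need 1 cont bytes. acc=0xB
Byte[1]=8E: continuation. acc=(acc<<6)|0x0E=0x2CE
Completed: cp=U+02CE (starts at byte 0)
Byte[2]=42: 1-byte ASCII. cp=U+0042
Byte[3]=55: 1-byte ASCII. cp=U+0055
Byte[4]=45: 1-byte ASCII. cp=U+0045
Byte[5]=D2: 2-byte lead, need 1 cont bytes. acc=0x12
Byte[6]=27: expected 10xxxxxx continuation. INVALID

Answer: 6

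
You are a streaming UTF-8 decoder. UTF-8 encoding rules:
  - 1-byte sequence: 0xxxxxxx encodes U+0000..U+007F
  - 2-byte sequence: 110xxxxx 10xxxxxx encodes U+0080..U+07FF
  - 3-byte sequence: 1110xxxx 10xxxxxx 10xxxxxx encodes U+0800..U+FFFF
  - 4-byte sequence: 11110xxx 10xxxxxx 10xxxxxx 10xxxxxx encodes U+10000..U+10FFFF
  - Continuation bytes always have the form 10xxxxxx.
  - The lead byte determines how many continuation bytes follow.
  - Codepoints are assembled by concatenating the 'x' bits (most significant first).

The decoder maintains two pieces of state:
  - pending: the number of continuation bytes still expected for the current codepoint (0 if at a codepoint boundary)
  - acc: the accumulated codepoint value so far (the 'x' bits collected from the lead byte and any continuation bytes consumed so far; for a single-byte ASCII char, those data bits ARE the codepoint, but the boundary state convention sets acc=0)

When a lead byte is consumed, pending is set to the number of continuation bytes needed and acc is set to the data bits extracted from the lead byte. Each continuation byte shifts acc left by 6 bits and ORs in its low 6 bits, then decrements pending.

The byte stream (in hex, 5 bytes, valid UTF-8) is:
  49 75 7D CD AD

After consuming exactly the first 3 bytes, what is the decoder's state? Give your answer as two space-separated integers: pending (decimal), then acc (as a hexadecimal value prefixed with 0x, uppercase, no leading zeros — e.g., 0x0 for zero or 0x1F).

Answer: 0 0x0

Derivation:
Byte[0]=49: 1-byte. pending=0, acc=0x0
Byte[1]=75: 1-byte. pending=0, acc=0x0
Byte[2]=7D: 1-byte. pending=0, acc=0x0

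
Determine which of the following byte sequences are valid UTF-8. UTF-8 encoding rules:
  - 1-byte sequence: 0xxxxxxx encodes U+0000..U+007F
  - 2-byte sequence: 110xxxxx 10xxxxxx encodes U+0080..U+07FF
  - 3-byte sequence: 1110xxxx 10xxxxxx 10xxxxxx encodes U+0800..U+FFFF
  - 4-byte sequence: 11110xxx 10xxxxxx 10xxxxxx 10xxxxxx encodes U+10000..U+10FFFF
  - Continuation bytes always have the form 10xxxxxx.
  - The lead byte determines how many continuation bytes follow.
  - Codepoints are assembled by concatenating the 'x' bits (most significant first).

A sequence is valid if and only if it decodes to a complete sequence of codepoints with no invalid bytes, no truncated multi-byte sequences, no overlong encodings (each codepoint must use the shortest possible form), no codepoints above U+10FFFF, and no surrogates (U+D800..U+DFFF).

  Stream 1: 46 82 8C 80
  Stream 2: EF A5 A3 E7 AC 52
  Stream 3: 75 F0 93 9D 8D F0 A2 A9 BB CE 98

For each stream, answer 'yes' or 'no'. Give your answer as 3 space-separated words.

Stream 1: error at byte offset 1. INVALID
Stream 2: error at byte offset 5. INVALID
Stream 3: decodes cleanly. VALID

Answer: no no yes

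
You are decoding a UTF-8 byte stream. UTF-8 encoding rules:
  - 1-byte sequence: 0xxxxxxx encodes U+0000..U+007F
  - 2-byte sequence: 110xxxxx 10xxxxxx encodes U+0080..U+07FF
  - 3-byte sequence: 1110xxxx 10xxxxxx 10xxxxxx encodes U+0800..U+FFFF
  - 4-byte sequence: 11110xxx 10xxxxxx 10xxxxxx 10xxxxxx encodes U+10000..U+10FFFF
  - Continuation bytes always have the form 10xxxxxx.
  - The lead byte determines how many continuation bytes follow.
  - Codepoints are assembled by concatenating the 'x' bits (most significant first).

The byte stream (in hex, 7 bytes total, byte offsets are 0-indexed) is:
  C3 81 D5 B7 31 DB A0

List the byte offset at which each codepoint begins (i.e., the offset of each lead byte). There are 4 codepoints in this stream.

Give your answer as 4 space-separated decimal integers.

Answer: 0 2 4 5

Derivation:
Byte[0]=C3: 2-byte lead, need 1 cont bytes. acc=0x3
Byte[1]=81: continuation. acc=(acc<<6)|0x01=0xC1
Completed: cp=U+00C1 (starts at byte 0)
Byte[2]=D5: 2-byte lead, need 1 cont bytes. acc=0x15
Byte[3]=B7: continuation. acc=(acc<<6)|0x37=0x577
Completed: cp=U+0577 (starts at byte 2)
Byte[4]=31: 1-byte ASCII. cp=U+0031
Byte[5]=DB: 2-byte lead, need 1 cont bytes. acc=0x1B
Byte[6]=A0: continuation. acc=(acc<<6)|0x20=0x6E0
Completed: cp=U+06E0 (starts at byte 5)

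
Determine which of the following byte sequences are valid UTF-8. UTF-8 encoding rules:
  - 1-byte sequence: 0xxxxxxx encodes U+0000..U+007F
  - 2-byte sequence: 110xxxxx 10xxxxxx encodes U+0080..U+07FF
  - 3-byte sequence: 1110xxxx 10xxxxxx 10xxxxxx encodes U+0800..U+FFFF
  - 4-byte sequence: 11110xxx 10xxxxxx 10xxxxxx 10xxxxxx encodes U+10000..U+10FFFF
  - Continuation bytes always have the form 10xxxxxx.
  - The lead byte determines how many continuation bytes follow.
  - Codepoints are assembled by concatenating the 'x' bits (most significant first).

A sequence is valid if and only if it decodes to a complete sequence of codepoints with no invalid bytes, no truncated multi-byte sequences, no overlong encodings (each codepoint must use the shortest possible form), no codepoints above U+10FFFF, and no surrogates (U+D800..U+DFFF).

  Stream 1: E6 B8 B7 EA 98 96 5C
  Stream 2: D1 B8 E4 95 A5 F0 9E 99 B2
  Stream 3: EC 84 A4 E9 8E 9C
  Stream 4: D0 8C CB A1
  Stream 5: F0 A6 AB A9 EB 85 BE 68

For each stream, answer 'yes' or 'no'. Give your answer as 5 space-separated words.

Stream 1: decodes cleanly. VALID
Stream 2: decodes cleanly. VALID
Stream 3: decodes cleanly. VALID
Stream 4: decodes cleanly. VALID
Stream 5: decodes cleanly. VALID

Answer: yes yes yes yes yes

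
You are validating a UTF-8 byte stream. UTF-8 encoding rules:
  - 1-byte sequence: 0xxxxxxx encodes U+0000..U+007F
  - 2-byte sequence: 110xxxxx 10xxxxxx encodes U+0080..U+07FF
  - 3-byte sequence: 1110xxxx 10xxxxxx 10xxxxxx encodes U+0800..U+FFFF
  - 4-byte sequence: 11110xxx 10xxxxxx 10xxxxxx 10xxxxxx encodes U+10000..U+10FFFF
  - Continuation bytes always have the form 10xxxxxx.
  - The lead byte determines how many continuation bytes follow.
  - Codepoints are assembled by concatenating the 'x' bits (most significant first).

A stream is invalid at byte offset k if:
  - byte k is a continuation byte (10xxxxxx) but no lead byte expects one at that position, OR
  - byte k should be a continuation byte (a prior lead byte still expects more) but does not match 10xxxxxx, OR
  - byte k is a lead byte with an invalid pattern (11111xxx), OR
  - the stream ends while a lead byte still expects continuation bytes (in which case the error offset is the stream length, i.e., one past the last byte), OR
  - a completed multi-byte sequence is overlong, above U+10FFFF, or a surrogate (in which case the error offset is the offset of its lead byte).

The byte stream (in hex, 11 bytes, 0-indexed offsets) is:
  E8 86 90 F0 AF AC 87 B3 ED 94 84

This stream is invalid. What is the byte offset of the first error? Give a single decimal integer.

Byte[0]=E8: 3-byte lead, need 2 cont bytes. acc=0x8
Byte[1]=86: continuation. acc=(acc<<6)|0x06=0x206
Byte[2]=90: continuation. acc=(acc<<6)|0x10=0x8190
Completed: cp=U+8190 (starts at byte 0)
Byte[3]=F0: 4-byte lead, need 3 cont bytes. acc=0x0
Byte[4]=AF: continuation. acc=(acc<<6)|0x2F=0x2F
Byte[5]=AC: continuation. acc=(acc<<6)|0x2C=0xBEC
Byte[6]=87: continuation. acc=(acc<<6)|0x07=0x2FB07
Completed: cp=U+2FB07 (starts at byte 3)
Byte[7]=B3: INVALID lead byte (not 0xxx/110x/1110/11110)

Answer: 7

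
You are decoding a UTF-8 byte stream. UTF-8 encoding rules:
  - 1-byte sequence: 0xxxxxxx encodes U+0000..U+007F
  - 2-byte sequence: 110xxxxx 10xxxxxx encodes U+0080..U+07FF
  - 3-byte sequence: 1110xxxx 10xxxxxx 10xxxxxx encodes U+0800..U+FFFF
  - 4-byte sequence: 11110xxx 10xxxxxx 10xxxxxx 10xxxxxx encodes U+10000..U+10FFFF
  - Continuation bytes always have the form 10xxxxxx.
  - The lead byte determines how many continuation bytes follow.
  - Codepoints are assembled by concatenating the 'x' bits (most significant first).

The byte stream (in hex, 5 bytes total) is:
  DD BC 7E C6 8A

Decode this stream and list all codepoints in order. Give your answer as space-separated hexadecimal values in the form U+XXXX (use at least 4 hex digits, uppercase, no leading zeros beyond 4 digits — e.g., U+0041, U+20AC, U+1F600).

Answer: U+077C U+007E U+018A

Derivation:
Byte[0]=DD: 2-byte lead, need 1 cont bytes. acc=0x1D
Byte[1]=BC: continuation. acc=(acc<<6)|0x3C=0x77C
Completed: cp=U+077C (starts at byte 0)
Byte[2]=7E: 1-byte ASCII. cp=U+007E
Byte[3]=C6: 2-byte lead, need 1 cont bytes. acc=0x6
Byte[4]=8A: continuation. acc=(acc<<6)|0x0A=0x18A
Completed: cp=U+018A (starts at byte 3)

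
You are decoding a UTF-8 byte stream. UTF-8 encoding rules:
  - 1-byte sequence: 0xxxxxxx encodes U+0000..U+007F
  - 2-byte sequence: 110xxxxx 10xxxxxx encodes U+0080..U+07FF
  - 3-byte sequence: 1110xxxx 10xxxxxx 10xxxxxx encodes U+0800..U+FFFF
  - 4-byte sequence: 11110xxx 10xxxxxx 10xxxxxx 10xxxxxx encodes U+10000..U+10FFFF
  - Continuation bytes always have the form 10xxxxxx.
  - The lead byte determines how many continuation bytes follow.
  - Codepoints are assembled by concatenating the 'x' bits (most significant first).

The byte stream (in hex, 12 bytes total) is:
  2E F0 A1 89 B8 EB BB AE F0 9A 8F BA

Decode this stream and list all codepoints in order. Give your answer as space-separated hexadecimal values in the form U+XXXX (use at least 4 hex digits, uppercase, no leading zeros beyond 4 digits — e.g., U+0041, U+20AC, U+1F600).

Answer: U+002E U+21278 U+BEEE U+1A3FA

Derivation:
Byte[0]=2E: 1-byte ASCII. cp=U+002E
Byte[1]=F0: 4-byte lead, need 3 cont bytes. acc=0x0
Byte[2]=A1: continuation. acc=(acc<<6)|0x21=0x21
Byte[3]=89: continuation. acc=(acc<<6)|0x09=0x849
Byte[4]=B8: continuation. acc=(acc<<6)|0x38=0x21278
Completed: cp=U+21278 (starts at byte 1)
Byte[5]=EB: 3-byte lead, need 2 cont bytes. acc=0xB
Byte[6]=BB: continuation. acc=(acc<<6)|0x3B=0x2FB
Byte[7]=AE: continuation. acc=(acc<<6)|0x2E=0xBEEE
Completed: cp=U+BEEE (starts at byte 5)
Byte[8]=F0: 4-byte lead, need 3 cont bytes. acc=0x0
Byte[9]=9A: continuation. acc=(acc<<6)|0x1A=0x1A
Byte[10]=8F: continuation. acc=(acc<<6)|0x0F=0x68F
Byte[11]=BA: continuation. acc=(acc<<6)|0x3A=0x1A3FA
Completed: cp=U+1A3FA (starts at byte 8)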